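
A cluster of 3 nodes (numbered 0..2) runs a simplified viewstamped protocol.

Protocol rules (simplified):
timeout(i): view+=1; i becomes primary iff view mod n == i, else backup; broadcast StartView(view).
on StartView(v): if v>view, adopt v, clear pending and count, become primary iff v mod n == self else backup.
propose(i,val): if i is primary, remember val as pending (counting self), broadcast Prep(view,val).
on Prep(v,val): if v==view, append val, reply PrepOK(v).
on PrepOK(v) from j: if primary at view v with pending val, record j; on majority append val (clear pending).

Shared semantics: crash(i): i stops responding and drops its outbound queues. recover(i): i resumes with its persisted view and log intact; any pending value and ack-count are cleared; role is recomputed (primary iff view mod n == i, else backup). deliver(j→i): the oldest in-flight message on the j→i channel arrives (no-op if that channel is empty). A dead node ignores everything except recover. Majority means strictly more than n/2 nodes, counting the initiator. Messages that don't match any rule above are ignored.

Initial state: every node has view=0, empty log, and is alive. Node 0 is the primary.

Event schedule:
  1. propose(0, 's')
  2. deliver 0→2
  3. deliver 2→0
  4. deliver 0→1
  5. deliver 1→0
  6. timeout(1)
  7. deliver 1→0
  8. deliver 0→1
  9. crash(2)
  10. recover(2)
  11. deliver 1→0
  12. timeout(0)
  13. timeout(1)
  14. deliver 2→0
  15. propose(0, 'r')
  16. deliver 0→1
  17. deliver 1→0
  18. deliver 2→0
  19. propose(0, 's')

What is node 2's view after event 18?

[1] propose(0,'s') → ∅
[2] deliver 0→2 → N2(back v0 [s])
[3] deliver 2→0 → N0(prim v0 [s])
[4] deliver 0→1 → N1(back v0 [s])
[5] deliver 1→0 → ∅
[6] timeout(1) → N1(prim v1 [s])
[7] deliver 1→0 → N0(back v1 [s])
[8] deliver 0→1 → ∅
[9] crash(2) → N2(✗back v0 [s])
[10] recover(2) → N2(back v0 [s])
[11] deliver 1→0 → ∅
[12] timeout(0) → N0(back v2 [s])
[13] timeout(1) → N1(back v2 [s])
[14] deliver 2→0 → ∅
[15] propose(0,'r') → ∅
[16] deliver 0→1 → ∅
[17] deliver 1→0 → ∅
[18] deliver 2→0 → ∅

0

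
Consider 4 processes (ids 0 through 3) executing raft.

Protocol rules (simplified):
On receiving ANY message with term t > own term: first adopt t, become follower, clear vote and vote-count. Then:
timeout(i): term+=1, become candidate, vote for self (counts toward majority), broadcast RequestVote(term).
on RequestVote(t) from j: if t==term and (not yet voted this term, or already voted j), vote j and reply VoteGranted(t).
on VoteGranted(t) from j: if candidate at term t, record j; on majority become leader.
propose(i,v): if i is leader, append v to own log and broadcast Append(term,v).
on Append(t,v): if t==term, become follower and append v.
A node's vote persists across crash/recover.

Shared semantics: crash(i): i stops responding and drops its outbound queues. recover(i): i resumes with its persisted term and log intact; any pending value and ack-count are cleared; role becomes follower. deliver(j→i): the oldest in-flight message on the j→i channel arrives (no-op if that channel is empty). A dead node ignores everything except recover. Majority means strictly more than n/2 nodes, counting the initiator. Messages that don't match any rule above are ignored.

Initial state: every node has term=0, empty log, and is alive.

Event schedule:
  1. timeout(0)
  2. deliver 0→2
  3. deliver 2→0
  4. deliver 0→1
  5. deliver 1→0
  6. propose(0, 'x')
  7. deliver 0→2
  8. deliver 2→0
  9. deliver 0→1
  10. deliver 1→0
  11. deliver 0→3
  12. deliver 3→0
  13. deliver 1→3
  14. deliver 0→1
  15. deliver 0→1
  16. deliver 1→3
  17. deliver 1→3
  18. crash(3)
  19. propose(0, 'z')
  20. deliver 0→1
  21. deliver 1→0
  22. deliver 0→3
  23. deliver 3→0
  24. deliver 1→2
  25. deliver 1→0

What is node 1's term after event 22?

after 1 — timeout(0): n0:cand/t1/[-]
after 2 — deliver 0→2: n2:foll/t1/[-]
after 3 — deliver 2→0: ·
after 4 — deliver 0→1: n1:foll/t1/[-]
after 5 — deliver 1→0: n0:lead/t1/[-]
after 6 — propose(0,'x'): n0:lead/t1/[x]
after 7 — deliver 0→2: n2:foll/t1/[x]
after 8 — deliver 2→0: ·
after 9 — deliver 0→1: n1:foll/t1/[x]
after 10 — deliver 1→0: ·
after 11 — deliver 0→3: n3:foll/t1/[-]
after 12 — deliver 3→0: ·
after 13 — deliver 1→3: ·
after 14 — deliver 0→1: ·
after 15 — deliver 0→1: ·
after 16 — deliver 1→3: ·
after 17 — deliver 1→3: ·
after 18 — crash(3): n3:✗foll/t1/[-]
after 19 — propose(0,'z'): n0:lead/t1/[x,z]
after 20 — deliver 0→1: n1:foll/t1/[x,z]
after 21 — deliver 1→0: ·
after 22 — deliver 0→3: ·

1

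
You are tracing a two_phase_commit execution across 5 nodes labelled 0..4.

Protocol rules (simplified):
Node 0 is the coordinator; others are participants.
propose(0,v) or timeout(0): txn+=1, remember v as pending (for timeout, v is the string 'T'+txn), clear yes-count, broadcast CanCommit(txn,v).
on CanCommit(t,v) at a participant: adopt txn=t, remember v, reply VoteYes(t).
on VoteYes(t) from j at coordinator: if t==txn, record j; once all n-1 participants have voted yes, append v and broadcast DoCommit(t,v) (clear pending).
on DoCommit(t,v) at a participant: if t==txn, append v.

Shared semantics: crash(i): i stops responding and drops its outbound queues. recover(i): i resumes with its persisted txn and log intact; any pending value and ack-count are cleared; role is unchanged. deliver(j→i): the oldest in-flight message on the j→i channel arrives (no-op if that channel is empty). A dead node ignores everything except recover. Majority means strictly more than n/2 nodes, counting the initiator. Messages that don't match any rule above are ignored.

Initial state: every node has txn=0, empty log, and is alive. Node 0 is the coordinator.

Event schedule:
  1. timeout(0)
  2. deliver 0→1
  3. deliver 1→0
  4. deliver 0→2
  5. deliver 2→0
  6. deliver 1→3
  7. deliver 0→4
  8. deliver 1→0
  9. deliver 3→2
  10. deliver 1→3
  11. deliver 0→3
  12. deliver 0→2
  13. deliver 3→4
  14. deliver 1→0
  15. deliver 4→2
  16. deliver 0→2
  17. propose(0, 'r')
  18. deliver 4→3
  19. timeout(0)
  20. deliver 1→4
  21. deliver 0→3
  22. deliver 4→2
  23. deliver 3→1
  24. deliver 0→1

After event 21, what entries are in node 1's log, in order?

empty

after 1 — timeout(0): n0:coor/t1/[-]
after 2 — deliver 0→1: n1:part/t1/[-]
after 3 — deliver 1→0: ·
after 4 — deliver 0→2: n2:part/t1/[-]
after 5 — deliver 2→0: ·
after 6 — deliver 1→3: ·
after 7 — deliver 0→4: n4:part/t1/[-]
after 8 — deliver 1→0: ·
after 9 — deliver 3→2: ·
after 10 — deliver 1→3: ·
after 11 — deliver 0→3: n3:part/t1/[-]
after 12 — deliver 0→2: ·
after 13 — deliver 3→4: ·
after 14 — deliver 1→0: ·
after 15 — deliver 4→2: ·
after 16 — deliver 0→2: ·
after 17 — propose(0,'r'): n0:coor/t2/[-]
after 18 — deliver 4→3: ·
after 19 — timeout(0): n0:coor/t3/[-]
after 20 — deliver 1→4: ·
after 21 — deliver 0→3: n3:part/t2/[-]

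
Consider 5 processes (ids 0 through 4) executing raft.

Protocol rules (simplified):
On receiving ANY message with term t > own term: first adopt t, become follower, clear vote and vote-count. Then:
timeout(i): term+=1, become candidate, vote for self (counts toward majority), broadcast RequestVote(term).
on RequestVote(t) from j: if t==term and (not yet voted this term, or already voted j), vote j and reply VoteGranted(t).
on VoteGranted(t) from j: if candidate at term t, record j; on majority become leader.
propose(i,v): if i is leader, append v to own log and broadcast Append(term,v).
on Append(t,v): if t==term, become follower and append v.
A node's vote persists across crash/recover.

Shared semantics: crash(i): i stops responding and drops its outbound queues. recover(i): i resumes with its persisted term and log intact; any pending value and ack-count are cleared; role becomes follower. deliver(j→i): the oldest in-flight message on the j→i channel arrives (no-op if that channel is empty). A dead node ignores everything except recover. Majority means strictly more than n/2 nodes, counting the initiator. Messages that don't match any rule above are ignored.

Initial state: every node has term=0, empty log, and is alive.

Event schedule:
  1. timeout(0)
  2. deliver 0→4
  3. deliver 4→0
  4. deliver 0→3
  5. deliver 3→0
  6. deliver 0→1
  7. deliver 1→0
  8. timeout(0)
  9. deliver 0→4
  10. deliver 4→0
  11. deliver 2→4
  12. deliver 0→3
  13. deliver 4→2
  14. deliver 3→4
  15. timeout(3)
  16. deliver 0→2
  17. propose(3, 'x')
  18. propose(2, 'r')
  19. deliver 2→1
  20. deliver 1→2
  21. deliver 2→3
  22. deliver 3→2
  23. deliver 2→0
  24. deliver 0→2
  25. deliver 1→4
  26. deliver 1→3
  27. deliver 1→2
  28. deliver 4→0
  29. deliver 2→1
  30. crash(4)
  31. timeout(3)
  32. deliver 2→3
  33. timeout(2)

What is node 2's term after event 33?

step 1 timeout(0): 0={cand,t=1,log=-}
step 2 deliver 0→4: 4={foll,t=1,log=-}
step 3 deliver 4→0: —
step 4 deliver 0→3: 3={foll,t=1,log=-}
step 5 deliver 3→0: 0={lead,t=1,log=-}
step 6 deliver 0→1: 1={foll,t=1,log=-}
step 7 deliver 1→0: —
step 8 timeout(0): 0={cand,t=2,log=-}
step 9 deliver 0→4: 4={foll,t=2,log=-}
step 10 deliver 4→0: —
step 11 deliver 2→4: —
step 12 deliver 0→3: 3={foll,t=2,log=-}
step 13 deliver 4→2: —
step 14 deliver 3→4: —
step 15 timeout(3): 3={cand,t=3,log=-}
step 16 deliver 0→2: 2={foll,t=1,log=-}
step 17 propose(3,'x'): —
step 18 propose(2,'r'): —
step 19 deliver 2→1: —
step 20 deliver 1→2: —
step 21 deliver 2→3: —
step 22 deliver 3→2: 2={foll,t=3,log=-}
step 23 deliver 2→0: —
step 24 deliver 0→2: —
step 25 deliver 1→4: —
step 26 deliver 1→3: —
step 27 deliver 1→2: —
step 28 deliver 4→0: —
step 29 deliver 2→1: —
step 30 crash(4): 4={✗foll,t=2,log=-}
step 31 timeout(3): 3={cand,t=4,log=-}
step 32 deliver 2→3: —
step 33 timeout(2): 2={cand,t=4,log=-}

4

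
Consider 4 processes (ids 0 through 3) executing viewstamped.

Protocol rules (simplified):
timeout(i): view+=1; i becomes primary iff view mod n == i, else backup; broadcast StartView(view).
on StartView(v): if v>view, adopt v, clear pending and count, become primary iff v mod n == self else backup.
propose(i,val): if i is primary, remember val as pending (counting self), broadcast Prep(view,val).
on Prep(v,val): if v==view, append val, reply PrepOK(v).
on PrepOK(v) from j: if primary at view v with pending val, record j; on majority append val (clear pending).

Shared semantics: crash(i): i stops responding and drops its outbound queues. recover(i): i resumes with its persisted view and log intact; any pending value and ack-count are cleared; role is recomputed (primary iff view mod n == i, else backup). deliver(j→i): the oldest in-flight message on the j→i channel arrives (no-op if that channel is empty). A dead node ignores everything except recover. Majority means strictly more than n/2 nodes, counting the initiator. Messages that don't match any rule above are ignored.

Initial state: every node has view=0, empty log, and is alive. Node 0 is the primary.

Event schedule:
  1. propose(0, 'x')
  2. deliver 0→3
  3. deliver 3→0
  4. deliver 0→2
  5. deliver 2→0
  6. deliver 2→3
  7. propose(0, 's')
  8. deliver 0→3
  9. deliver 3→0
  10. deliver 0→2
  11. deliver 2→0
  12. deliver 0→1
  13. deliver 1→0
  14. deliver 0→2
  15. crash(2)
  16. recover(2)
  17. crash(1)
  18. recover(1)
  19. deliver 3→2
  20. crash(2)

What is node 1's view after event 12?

0

1. propose(0,'x'):  nop
2. deliver 0→3:  <3:back v0 x>
3. deliver 3→0:  nop
4. deliver 0→2:  <2:back v0 x>
5. deliver 2→0:  <0:prim v0 x>
6. deliver 2→3:  nop
7. propose(0,'s'):  nop
8. deliver 0→3:  <3:back v0 x,s>
9. deliver 3→0:  nop
10. deliver 0→2:  <2:back v0 x,s>
11. deliver 2→0:  <0:prim v0 x,s>
12. deliver 0→1:  <1:back v0 x>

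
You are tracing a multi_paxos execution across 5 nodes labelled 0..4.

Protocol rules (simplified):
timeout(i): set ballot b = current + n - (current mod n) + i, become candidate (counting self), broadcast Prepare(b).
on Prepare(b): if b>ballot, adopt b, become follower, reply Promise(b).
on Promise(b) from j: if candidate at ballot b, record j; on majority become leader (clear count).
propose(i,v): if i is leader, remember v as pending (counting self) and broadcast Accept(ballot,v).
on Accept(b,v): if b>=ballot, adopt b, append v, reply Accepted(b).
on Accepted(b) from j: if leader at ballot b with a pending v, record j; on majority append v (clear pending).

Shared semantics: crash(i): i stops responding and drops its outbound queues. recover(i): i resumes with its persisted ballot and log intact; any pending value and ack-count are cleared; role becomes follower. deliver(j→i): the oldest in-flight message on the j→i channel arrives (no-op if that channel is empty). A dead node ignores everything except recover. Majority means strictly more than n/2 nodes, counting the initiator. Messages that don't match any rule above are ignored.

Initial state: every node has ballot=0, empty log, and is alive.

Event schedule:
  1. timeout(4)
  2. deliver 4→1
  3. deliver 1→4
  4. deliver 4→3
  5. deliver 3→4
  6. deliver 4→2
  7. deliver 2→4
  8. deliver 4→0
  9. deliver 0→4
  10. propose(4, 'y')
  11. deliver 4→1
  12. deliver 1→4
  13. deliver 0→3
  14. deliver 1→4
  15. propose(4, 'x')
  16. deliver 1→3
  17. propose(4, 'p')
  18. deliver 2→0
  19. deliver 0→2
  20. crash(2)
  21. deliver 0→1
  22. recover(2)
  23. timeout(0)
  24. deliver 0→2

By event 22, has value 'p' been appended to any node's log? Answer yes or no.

no

[1] timeout(4) → N4(cand b9 [-])
[2] deliver 4→1 → N1(foll b9 [-])
[3] deliver 1→4 → ∅
[4] deliver 4→3 → N3(foll b9 [-])
[5] deliver 3→4 → N4(lead b9 [-])
[6] deliver 4→2 → N2(foll b9 [-])
[7] deliver 2→4 → ∅
[8] deliver 4→0 → N0(foll b9 [-])
[9] deliver 0→4 → ∅
[10] propose(4,'y') → ∅
[11] deliver 4→1 → N1(foll b9 [y])
[12] deliver 1→4 → ∅
[13] deliver 0→3 → ∅
[14] deliver 1→4 → ∅
[15] propose(4,'x') → ∅
[16] deliver 1→3 → ∅
[17] propose(4,'p') → ∅
[18] deliver 2→0 → ∅
[19] deliver 0→2 → ∅
[20] crash(2) → N2(✗foll b9 [-])
[21] deliver 0→1 → ∅
[22] recover(2) → N2(foll b9 [-])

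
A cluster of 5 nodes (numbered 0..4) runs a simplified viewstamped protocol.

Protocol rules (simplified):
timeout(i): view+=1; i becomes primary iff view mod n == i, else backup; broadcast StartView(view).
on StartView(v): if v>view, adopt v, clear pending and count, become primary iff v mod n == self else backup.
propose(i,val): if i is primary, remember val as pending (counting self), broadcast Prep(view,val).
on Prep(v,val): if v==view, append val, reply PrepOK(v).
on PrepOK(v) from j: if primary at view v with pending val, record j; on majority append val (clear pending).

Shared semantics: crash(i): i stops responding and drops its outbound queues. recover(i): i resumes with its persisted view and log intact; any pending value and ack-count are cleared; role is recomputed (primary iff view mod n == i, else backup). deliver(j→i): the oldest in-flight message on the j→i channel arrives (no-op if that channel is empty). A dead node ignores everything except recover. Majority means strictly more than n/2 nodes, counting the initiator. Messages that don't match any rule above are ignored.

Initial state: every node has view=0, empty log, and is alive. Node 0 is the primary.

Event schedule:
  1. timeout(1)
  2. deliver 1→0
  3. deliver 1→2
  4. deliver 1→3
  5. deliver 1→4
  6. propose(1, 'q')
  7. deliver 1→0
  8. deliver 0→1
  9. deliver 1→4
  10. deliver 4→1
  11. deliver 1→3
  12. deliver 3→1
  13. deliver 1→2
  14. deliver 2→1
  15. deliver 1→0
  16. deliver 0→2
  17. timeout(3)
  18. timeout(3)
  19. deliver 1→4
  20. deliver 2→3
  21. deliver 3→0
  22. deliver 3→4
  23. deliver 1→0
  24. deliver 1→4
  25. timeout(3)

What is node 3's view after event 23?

3

[1] timeout(1) → N1(prim v1 [-])
[2] deliver 1→0 → N0(back v1 [-])
[3] deliver 1→2 → N2(back v1 [-])
[4] deliver 1→3 → N3(back v1 [-])
[5] deliver 1→4 → N4(back v1 [-])
[6] propose(1,'q') → ∅
[7] deliver 1→0 → N0(back v1 [q])
[8] deliver 0→1 → ∅
[9] deliver 1→4 → N4(back v1 [q])
[10] deliver 4→1 → N1(prim v1 [q])
[11] deliver 1→3 → N3(back v1 [q])
[12] deliver 3→1 → ∅
[13] deliver 1→2 → N2(back v1 [q])
[14] deliver 2→1 → ∅
[15] deliver 1→0 → ∅
[16] deliver 0→2 → ∅
[17] timeout(3) → N3(back v2 [q])
[18] timeout(3) → N3(prim v3 [q])
[19] deliver 1→4 → ∅
[20] deliver 2→3 → ∅
[21] deliver 3→0 → N0(back v2 [q])
[22] deliver 3→4 → N4(back v2 [q])
[23] deliver 1→0 → ∅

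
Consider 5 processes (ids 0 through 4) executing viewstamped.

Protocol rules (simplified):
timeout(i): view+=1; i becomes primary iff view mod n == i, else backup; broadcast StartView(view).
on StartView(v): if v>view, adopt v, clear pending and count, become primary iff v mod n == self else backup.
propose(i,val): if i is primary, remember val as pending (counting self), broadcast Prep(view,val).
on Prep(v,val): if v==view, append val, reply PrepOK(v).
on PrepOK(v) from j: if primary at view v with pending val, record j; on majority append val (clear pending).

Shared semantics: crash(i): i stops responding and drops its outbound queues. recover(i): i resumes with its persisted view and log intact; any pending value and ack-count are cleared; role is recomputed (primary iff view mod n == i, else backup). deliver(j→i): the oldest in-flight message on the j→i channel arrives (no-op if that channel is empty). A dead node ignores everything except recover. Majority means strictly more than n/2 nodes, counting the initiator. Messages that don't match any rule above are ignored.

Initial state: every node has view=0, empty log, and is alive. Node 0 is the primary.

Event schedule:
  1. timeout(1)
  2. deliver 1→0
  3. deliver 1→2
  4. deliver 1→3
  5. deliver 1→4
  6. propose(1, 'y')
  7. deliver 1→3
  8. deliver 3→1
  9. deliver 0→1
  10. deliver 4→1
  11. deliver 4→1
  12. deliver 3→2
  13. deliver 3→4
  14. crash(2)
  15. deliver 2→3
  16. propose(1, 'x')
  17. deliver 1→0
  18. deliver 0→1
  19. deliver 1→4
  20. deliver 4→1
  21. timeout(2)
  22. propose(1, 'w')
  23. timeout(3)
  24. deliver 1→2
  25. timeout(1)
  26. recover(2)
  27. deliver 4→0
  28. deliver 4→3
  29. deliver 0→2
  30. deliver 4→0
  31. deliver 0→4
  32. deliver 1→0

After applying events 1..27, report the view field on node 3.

2

1. timeout(1):  <1:prim v1 ->
2. deliver 1→0:  <0:back v1 ->
3. deliver 1→2:  <2:back v1 ->
4. deliver 1→3:  <3:back v1 ->
5. deliver 1→4:  <4:back v1 ->
6. propose(1,'y'):  nop
7. deliver 1→3:  <3:back v1 y>
8. deliver 3→1:  nop
9. deliver 0→1:  nop
10. deliver 4→1:  nop
11. deliver 4→1:  nop
12. deliver 3→2:  nop
13. deliver 3→4:  nop
14. crash(2):  <2:✗back v1 ->
15. deliver 2→3:  nop
16. propose(1,'x'):  nop
17. deliver 1→0:  <0:back v1 y>
18. deliver 0→1:  nop
19. deliver 1→4:  <4:back v1 y>
20. deliver 4→1:  <1:prim v1 x>
21. timeout(2):  nop
22. propose(1,'w'):  nop
23. timeout(3):  <3:back v2 y>
24. deliver 1→2:  nop
25. timeout(1):  <1:back v2 x>
26. recover(2):  <2:back v1 ->
27. deliver 4→0:  nop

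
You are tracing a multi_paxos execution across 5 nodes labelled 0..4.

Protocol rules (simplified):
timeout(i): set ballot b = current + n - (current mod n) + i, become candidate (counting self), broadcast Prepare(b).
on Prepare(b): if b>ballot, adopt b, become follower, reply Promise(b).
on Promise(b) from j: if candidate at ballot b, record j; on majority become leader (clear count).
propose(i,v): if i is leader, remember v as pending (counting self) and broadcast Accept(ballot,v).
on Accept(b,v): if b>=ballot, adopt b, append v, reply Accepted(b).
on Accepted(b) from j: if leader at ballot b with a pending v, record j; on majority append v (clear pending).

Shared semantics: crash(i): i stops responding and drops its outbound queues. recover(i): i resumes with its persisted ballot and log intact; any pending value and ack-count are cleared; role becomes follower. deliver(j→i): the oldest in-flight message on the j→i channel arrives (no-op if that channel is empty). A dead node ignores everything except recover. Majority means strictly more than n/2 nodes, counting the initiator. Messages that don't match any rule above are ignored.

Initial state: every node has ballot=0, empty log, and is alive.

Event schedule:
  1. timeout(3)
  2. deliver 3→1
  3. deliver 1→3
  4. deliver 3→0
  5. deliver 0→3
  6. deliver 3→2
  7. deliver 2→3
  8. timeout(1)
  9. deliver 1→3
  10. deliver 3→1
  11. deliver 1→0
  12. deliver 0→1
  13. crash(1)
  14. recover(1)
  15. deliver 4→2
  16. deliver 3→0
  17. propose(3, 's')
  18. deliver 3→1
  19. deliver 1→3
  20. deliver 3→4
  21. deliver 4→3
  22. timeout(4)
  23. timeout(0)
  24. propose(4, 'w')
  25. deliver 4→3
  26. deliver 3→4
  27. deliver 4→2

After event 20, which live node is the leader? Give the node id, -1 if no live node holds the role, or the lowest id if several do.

-1

after 1 — timeout(3): n3:cand/b8/[-]
after 2 — deliver 3→1: n1:foll/b8/[-]
after 3 — deliver 1→3: ·
after 4 — deliver 3→0: n0:foll/b8/[-]
after 5 — deliver 0→3: n3:lead/b8/[-]
after 6 — deliver 3→2: n2:foll/b8/[-]
after 7 — deliver 2→3: ·
after 8 — timeout(1): n1:cand/b11/[-]
after 9 — deliver 1→3: n3:foll/b11/[-]
after 10 — deliver 3→1: ·
after 11 — deliver 1→0: n0:foll/b11/[-]
after 12 — deliver 0→1: n1:lead/b11/[-]
after 13 — crash(1): n1:✗lead/b11/[-]
after 14 — recover(1): n1:foll/b11/[-]
after 15 — deliver 4→2: ·
after 16 — deliver 3→0: ·
after 17 — propose(3,'s'): ·
after 18 — deliver 3→1: ·
after 19 — deliver 1→3: ·
after 20 — deliver 3→4: n4:foll/b8/[-]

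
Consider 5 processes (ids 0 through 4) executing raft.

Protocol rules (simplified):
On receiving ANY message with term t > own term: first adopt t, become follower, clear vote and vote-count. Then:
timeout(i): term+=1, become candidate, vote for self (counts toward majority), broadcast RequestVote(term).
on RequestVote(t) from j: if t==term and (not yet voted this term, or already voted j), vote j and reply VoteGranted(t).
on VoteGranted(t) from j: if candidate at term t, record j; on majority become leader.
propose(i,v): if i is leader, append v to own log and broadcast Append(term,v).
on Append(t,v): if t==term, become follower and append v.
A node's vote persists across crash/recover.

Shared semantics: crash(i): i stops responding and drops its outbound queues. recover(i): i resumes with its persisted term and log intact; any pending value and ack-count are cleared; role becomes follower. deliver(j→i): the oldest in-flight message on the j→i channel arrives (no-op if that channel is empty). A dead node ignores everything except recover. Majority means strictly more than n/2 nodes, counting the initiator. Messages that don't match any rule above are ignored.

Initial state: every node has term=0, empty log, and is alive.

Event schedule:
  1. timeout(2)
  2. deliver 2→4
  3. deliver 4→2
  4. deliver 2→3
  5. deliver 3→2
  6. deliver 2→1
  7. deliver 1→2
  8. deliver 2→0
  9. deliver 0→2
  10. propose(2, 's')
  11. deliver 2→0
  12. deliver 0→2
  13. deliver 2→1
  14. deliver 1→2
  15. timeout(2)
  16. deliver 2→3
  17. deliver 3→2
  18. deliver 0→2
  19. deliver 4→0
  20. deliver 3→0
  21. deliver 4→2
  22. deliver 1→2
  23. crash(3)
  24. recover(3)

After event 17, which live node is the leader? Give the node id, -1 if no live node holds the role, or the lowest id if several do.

e1 timeout(2): 2[cand,t=1,-]
e2 deliver 2→4: 4[foll,t=1,-]
e3 deliver 4→2: ·
e4 deliver 2→3: 3[foll,t=1,-]
e5 deliver 3→2: 2[lead,t=1,-]
e6 deliver 2→1: 1[foll,t=1,-]
e7 deliver 1→2: ·
e8 deliver 2→0: 0[foll,t=1,-]
e9 deliver 0→2: ·
e10 propose(2,'s'): 2[lead,t=1,s]
e11 deliver 2→0: 0[foll,t=1,s]
e12 deliver 0→2: ·
e13 deliver 2→1: 1[foll,t=1,s]
e14 deliver 1→2: ·
e15 timeout(2): 2[cand,t=2,s]
e16 deliver 2→3: 3[foll,t=1,s]
e17 deliver 3→2: ·

-1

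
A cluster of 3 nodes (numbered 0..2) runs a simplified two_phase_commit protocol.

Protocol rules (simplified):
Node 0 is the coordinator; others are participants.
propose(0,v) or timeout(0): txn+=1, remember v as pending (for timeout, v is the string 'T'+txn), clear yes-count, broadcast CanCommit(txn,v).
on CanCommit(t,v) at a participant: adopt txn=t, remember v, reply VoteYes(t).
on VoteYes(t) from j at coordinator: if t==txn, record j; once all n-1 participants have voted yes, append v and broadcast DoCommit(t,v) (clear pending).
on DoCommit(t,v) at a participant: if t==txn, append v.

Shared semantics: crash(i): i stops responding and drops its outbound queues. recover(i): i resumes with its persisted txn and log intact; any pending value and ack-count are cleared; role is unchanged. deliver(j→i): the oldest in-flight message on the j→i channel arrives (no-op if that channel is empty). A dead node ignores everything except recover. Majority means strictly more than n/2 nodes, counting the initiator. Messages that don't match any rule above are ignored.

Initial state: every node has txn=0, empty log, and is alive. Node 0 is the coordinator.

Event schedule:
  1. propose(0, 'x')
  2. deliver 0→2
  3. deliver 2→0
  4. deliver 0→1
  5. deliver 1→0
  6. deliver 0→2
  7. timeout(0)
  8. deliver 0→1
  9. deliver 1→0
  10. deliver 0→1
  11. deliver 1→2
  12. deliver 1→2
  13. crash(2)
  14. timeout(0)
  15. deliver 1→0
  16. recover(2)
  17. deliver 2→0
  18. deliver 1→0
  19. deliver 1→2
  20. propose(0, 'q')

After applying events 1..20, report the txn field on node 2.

step 1 propose(0,'x'): 0={coor,t=1,log=-}
step 2 deliver 0→2: 2={part,t=1,log=-}
step 3 deliver 2→0: —
step 4 deliver 0→1: 1={part,t=1,log=-}
step 5 deliver 1→0: 0={coor,t=1,log=x}
step 6 deliver 0→2: 2={part,t=1,log=x}
step 7 timeout(0): 0={coor,t=2,log=x}
step 8 deliver 0→1: 1={part,t=1,log=x}
step 9 deliver 1→0: —
step 10 deliver 0→1: 1={part,t=2,log=x}
step 11 deliver 1→2: —
step 12 deliver 1→2: —
step 13 crash(2): 2={✗part,t=1,log=x}
step 14 timeout(0): 0={coor,t=3,log=x}
step 15 deliver 1→0: —
step 16 recover(2): 2={part,t=1,log=x}
step 17 deliver 2→0: —
step 18 deliver 1→0: —
step 19 deliver 1→2: —
step 20 propose(0,'q'): 0={coor,t=4,log=x}

1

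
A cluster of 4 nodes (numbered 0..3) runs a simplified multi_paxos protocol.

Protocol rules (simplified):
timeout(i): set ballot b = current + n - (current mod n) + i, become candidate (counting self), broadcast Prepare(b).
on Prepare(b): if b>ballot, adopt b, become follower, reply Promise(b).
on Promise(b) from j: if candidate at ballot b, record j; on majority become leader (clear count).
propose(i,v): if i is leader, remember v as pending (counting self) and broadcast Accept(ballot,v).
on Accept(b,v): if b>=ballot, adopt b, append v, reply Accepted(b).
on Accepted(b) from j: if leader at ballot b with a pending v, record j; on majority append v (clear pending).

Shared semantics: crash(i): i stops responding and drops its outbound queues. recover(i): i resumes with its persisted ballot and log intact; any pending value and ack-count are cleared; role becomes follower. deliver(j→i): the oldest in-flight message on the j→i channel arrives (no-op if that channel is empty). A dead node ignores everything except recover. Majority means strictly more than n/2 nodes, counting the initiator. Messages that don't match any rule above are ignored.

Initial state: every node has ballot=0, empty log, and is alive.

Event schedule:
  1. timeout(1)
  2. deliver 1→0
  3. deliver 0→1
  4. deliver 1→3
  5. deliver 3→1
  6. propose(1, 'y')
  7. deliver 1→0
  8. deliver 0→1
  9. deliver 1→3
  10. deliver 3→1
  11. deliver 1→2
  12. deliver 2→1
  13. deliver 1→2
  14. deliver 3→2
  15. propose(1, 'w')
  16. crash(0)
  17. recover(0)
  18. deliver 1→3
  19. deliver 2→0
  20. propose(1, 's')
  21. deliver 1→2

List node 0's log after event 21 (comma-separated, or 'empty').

[1] timeout(1) → N1(cand b5 [-])
[2] deliver 1→0 → N0(foll b5 [-])
[3] deliver 0→1 → ∅
[4] deliver 1→3 → N3(foll b5 [-])
[5] deliver 3→1 → N1(lead b5 [-])
[6] propose(1,'y') → ∅
[7] deliver 1→0 → N0(foll b5 [y])
[8] deliver 0→1 → ∅
[9] deliver 1→3 → N3(foll b5 [y])
[10] deliver 3→1 → N1(lead b5 [y])
[11] deliver 1→2 → N2(foll b5 [-])
[12] deliver 2→1 → ∅
[13] deliver 1→2 → N2(foll b5 [y])
[14] deliver 3→2 → ∅
[15] propose(1,'w') → ∅
[16] crash(0) → N0(✗foll b5 [y])
[17] recover(0) → N0(foll b5 [y])
[18] deliver 1→3 → N3(foll b5 [y,w])
[19] deliver 2→0 → ∅
[20] propose(1,'s') → ∅
[21] deliver 1→2 → N2(foll b5 [y,w])

y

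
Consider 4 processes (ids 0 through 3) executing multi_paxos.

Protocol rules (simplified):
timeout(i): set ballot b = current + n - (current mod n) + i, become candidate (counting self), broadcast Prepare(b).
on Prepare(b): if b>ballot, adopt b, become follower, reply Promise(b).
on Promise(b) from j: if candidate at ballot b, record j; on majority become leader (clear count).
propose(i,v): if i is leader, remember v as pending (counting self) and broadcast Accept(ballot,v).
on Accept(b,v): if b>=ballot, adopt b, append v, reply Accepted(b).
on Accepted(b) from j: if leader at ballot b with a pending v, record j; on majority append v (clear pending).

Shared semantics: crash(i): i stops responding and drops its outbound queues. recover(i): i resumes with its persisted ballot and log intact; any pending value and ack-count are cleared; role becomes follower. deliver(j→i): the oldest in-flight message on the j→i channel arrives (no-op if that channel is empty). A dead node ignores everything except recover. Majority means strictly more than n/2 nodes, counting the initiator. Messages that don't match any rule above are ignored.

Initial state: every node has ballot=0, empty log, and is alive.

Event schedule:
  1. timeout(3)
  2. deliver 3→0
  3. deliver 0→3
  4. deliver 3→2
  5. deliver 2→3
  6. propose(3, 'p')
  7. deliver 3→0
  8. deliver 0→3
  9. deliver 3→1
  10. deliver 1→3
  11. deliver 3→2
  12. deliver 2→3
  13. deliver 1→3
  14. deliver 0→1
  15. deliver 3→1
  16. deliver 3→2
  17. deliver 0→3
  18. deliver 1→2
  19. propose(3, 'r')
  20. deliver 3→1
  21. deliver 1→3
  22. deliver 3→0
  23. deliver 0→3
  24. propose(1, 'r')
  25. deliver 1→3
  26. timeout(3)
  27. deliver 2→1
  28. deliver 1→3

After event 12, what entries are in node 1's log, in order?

1. timeout(3):  <3:cand b7 ->
2. deliver 3→0:  <0:foll b7 ->
3. deliver 0→3:  nop
4. deliver 3→2:  <2:foll b7 ->
5. deliver 2→3:  <3:lead b7 ->
6. propose(3,'p'):  nop
7. deliver 3→0:  <0:foll b7 p>
8. deliver 0→3:  nop
9. deliver 3→1:  <1:foll b7 ->
10. deliver 1→3:  nop
11. deliver 3→2:  <2:foll b7 p>
12. deliver 2→3:  <3:lead b7 p>

empty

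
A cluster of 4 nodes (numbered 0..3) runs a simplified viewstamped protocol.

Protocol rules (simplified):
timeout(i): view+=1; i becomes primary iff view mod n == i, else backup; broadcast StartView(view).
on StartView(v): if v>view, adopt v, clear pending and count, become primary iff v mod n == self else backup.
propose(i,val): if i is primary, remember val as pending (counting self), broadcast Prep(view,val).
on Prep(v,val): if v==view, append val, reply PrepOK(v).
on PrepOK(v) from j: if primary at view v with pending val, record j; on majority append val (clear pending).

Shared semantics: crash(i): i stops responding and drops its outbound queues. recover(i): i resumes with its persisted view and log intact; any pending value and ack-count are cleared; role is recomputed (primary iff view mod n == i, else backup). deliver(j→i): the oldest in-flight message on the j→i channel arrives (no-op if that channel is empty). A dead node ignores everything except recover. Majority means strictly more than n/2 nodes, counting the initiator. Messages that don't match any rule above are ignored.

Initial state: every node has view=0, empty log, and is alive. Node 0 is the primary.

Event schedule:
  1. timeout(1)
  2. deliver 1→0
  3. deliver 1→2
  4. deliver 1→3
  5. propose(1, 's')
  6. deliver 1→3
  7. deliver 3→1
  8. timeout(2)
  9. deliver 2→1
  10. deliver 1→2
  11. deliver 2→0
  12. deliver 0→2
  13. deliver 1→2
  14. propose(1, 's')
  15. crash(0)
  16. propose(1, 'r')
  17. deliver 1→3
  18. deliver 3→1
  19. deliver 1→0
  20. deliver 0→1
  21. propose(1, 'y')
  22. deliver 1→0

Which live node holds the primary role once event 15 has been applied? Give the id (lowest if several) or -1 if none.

2

step 1 timeout(1): 1={prim,v=1,log=-}
step 2 deliver 1→0: 0={back,v=1,log=-}
step 3 deliver 1→2: 2={back,v=1,log=-}
step 4 deliver 1→3: 3={back,v=1,log=-}
step 5 propose(1,'s'): —
step 6 deliver 1→3: 3={back,v=1,log=s}
step 7 deliver 3→1: —
step 8 timeout(2): 2={prim,v=2,log=-}
step 9 deliver 2→1: 1={back,v=2,log=-}
step 10 deliver 1→2: —
step 11 deliver 2→0: 0={back,v=2,log=-}
step 12 deliver 0→2: —
step 13 deliver 1→2: —
step 14 propose(1,'s'): —
step 15 crash(0): 0={✗back,v=2,log=-}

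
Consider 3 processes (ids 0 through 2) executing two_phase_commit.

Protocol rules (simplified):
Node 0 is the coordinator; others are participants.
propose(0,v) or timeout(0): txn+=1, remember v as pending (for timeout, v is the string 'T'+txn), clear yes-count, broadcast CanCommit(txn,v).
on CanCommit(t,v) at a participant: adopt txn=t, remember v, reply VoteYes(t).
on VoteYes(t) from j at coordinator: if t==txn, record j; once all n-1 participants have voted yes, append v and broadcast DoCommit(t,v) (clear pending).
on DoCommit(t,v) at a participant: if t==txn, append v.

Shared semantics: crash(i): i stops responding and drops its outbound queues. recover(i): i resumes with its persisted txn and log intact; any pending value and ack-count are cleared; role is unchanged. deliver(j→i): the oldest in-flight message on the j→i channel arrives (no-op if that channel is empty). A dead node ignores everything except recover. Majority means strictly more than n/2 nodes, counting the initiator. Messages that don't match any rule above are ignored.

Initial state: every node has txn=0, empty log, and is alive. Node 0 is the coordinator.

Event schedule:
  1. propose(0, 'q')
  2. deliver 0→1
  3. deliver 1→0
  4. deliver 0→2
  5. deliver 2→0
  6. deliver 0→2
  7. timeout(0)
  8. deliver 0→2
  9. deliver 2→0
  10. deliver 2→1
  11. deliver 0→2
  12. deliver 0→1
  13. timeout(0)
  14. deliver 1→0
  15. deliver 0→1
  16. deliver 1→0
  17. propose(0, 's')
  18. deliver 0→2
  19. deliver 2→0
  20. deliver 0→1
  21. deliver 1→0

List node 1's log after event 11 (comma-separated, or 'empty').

after 1 — propose(0,'q'): n0:coor/t1/[-]
after 2 — deliver 0→1: n1:part/t1/[-]
after 3 — deliver 1→0: ·
after 4 — deliver 0→2: n2:part/t1/[-]
after 5 — deliver 2→0: n0:coor/t1/[q]
after 6 — deliver 0→2: n2:part/t1/[q]
after 7 — timeout(0): n0:coor/t2/[q]
after 8 — deliver 0→2: n2:part/t2/[q]
after 9 — deliver 2→0: ·
after 10 — deliver 2→1: ·
after 11 — deliver 0→2: ·

empty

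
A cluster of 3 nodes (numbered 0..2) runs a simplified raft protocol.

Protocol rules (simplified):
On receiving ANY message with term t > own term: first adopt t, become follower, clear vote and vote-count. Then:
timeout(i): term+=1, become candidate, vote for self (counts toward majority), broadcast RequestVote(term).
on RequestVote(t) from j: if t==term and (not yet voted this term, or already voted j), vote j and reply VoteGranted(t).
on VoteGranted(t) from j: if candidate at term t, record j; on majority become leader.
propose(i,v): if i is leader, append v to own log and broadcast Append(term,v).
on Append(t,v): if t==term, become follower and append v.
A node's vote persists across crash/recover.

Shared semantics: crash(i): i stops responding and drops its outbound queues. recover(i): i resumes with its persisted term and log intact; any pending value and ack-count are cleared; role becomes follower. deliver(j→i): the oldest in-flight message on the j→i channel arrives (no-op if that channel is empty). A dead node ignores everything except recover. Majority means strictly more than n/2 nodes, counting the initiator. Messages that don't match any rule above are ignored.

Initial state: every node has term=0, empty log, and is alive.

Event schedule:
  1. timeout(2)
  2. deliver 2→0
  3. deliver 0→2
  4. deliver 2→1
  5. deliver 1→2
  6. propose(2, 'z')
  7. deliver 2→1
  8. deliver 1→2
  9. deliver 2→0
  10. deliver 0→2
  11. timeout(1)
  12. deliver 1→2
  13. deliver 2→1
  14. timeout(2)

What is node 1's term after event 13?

1. timeout(2):  <2:cand t1 ->
2. deliver 2→0:  <0:foll t1 ->
3. deliver 0→2:  <2:lead t1 ->
4. deliver 2→1:  <1:foll t1 ->
5. deliver 1→2:  nop
6. propose(2,'z'):  <2:lead t1 z>
7. deliver 2→1:  <1:foll t1 z>
8. deliver 1→2:  nop
9. deliver 2→0:  <0:foll t1 z>
10. deliver 0→2:  nop
11. timeout(1):  <1:cand t2 z>
12. deliver 1→2:  <2:foll t2 z>
13. deliver 2→1:  <1:lead t2 z>

2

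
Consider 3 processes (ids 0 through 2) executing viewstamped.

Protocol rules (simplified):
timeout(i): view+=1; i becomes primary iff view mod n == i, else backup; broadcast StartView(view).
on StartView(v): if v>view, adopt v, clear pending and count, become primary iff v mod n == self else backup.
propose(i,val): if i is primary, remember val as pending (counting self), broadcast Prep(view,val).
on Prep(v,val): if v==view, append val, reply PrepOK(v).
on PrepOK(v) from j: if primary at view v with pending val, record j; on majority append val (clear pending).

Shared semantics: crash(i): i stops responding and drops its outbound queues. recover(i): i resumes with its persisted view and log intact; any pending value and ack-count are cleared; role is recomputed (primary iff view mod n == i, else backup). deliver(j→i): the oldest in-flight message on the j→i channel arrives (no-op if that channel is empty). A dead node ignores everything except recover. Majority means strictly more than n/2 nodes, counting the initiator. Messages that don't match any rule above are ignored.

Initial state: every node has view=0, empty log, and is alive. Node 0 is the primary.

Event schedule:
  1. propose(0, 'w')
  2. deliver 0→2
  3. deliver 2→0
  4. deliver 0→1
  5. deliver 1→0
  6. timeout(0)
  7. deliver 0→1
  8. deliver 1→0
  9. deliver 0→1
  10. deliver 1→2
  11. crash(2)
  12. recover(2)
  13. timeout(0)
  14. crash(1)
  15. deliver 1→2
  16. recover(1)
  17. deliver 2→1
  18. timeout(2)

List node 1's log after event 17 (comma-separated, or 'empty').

w

step 1 propose(0,'w'): —
step 2 deliver 0→2: 2={back,v=0,log=w}
step 3 deliver 2→0: 0={prim,v=0,log=w}
step 4 deliver 0→1: 1={back,v=0,log=w}
step 5 deliver 1→0: —
step 6 timeout(0): 0={back,v=1,log=w}
step 7 deliver 0→1: 1={prim,v=1,log=w}
step 8 deliver 1→0: —
step 9 deliver 0→1: —
step 10 deliver 1→2: —
step 11 crash(2): 2={✗back,v=0,log=w}
step 12 recover(2): 2={back,v=0,log=w}
step 13 timeout(0): 0={back,v=2,log=w}
step 14 crash(1): 1={✗prim,v=1,log=w}
step 15 deliver 1→2: —
step 16 recover(1): 1={prim,v=1,log=w}
step 17 deliver 2→1: —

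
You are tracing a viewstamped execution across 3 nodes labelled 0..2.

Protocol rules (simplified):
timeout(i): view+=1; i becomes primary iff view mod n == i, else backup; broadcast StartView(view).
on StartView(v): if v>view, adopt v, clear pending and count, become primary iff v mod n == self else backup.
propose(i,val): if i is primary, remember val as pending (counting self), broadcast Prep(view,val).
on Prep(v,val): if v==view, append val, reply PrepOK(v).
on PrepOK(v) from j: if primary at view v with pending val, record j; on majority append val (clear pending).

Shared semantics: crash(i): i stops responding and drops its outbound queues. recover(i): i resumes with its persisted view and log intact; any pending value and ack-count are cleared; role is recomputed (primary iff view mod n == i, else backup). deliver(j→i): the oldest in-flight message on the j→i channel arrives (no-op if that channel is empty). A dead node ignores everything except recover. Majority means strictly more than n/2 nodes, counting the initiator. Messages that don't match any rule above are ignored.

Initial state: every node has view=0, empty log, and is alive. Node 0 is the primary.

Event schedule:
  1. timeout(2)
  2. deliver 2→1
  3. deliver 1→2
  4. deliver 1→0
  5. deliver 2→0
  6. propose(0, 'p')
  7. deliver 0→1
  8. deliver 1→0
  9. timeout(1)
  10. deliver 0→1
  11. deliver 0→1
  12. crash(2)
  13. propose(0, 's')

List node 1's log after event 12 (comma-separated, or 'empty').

empty

step 1 timeout(2): 2={back,v=1,log=-}
step 2 deliver 2→1: 1={prim,v=1,log=-}
step 3 deliver 1→2: —
step 4 deliver 1→0: —
step 5 deliver 2→0: 0={back,v=1,log=-}
step 6 propose(0,'p'): —
step 7 deliver 0→1: —
step 8 deliver 1→0: —
step 9 timeout(1): 1={back,v=2,log=-}
step 10 deliver 0→1: —
step 11 deliver 0→1: —
step 12 crash(2): 2={✗back,v=1,log=-}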